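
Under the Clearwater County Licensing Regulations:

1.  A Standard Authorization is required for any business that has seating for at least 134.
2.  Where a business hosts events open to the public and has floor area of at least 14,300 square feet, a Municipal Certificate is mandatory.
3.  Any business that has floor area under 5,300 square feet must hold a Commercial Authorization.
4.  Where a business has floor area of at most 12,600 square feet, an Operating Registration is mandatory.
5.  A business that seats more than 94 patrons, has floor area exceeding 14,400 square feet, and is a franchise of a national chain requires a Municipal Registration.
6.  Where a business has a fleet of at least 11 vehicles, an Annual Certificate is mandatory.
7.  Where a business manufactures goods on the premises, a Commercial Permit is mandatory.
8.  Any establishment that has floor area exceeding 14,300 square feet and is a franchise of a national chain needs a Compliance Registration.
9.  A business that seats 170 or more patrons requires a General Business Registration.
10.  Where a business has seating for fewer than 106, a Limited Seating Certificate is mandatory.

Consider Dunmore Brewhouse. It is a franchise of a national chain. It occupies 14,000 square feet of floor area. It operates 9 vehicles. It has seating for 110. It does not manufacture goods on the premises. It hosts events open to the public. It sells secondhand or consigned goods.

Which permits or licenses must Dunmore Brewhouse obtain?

None

1. seating 110 < 134 → Standard Authorization not required.
2. hosts events open to the public; floor area 14,000 square feet < 14,300 square feet → Municipal Certificate not required.
3. floor area 14,000 square feet ≥ 5,300 square feet → Commercial Authorization not required.
4. floor area 14,000 square feet > 12,600 square feet → Operating Registration not required.
5. seating 110 > 94; floor area 14,000 square feet ≤ 14,400 square feet; is a franchise of a national chain → Municipal Registration not required.
6. vehicles 9 < 11 → Annual Certificate not required.
7. does not manufacture goods on the premises → Commercial Permit not required.
8. floor area 14,000 square feet ≤ 14,300 square feet; is a franchise of a national chain → Compliance Registration not required.
9. seating 110 < 170 → General Business Registration not required.
10. seating 110 ≥ 106 → Limited Seating Certificate not required.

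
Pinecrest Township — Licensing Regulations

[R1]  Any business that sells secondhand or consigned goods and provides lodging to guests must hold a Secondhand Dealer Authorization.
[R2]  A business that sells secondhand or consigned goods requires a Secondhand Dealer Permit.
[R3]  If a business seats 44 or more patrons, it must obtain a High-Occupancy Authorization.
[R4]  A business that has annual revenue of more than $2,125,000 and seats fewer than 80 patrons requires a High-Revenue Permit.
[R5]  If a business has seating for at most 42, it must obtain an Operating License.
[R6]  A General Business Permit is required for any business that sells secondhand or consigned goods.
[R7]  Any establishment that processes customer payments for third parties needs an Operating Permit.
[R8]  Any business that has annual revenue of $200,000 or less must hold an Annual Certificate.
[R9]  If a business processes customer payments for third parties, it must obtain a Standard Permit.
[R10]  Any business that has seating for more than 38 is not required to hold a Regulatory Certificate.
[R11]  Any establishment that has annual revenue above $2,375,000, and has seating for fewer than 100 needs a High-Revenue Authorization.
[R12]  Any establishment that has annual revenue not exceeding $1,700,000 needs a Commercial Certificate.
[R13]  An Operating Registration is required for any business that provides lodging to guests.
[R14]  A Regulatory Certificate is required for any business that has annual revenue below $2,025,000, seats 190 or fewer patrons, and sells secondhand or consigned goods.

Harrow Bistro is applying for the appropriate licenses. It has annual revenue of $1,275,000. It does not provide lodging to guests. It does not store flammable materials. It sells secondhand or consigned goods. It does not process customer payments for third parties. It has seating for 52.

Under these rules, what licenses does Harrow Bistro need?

Commercial Certificate, General Business Permit, High-Occupancy Authorization, Secondhand Dealer Permit

[R1] sells secondhand or consigned goods; does not provide lodging to guests → Secondhand Dealer Authorization not required.
[R2] sells secondhand or consigned goods → Secondhand Dealer Permit required.
[R3] seating 52 ≥ 44 → High-Occupancy Authorization required.
[R4] revenue $1,275,000 ≤ $2,125,000; seating 52 < 80 → High-Revenue Permit not required.
[R5] seating 52 > 42 → Operating License not required.
[R6] sells secondhand or consigned goods → General Business Permit required.
[R7] does not process customer payments for third parties → Operating Permit not required.
[R8] revenue $1,275,000 > $200,000 → Annual Certificate not required.
[R9] does not process customer payments for third parties → Standard Permit not required.
[R10] seating 52 > 38 → exempt from Regulatory Certificate.
[R11] revenue $1,275,000 ≤ $2,375,000; seating 52 < 100 → High-Revenue Authorization not required.
[R12] revenue $1,275,000 ≤ $1,700,000 → Commercial Certificate required.
[R13] does not provide lodging to guests → Operating Registration not required.
[R14] revenue $1,275,000 < $2,025,000; seating 52 ≤ 190; sells secondhand or consigned goods → Regulatory Certificate required.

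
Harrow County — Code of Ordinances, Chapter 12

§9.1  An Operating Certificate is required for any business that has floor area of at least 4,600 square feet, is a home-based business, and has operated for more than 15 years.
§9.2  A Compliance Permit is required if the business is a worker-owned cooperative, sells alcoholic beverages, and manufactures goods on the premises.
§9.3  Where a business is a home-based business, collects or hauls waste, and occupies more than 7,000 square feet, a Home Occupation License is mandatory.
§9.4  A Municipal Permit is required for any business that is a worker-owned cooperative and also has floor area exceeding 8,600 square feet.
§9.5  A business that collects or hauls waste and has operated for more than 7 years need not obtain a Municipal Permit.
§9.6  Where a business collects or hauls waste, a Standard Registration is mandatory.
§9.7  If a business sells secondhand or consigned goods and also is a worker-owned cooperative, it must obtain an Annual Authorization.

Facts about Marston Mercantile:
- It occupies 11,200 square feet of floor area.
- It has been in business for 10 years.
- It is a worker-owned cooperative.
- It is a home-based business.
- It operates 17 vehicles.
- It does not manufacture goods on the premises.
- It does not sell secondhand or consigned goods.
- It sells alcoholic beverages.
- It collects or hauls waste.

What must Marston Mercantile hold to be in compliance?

Home Occupation License, Standard Registration

§9.1 floor area 11,200 square feet ≥ 4,600 square feet; is a home-based business; years in business 10 ≤ 15 → Operating Certificate not required.
§9.2 is a worker-owned cooperative; sells alcoholic beverages; does not manufacture goods on the premises → Compliance Permit not required.
§9.3 is a home-based business; collects or hauls waste; floor area 11,200 square feet > 7,000 square feet → Home Occupation License required.
§9.4 is a worker-owned cooperative; floor area 11,200 square feet > 8,600 square feet → Municipal Permit required.
§9.5 collects or hauls waste; years in business 10 > 7 → exempt from Municipal Permit.
§9.6 collects or hauls waste → Standard Registration required.
§9.7 does not sell secondhand or consigned goods; is a worker-owned cooperative → Annual Authorization not required.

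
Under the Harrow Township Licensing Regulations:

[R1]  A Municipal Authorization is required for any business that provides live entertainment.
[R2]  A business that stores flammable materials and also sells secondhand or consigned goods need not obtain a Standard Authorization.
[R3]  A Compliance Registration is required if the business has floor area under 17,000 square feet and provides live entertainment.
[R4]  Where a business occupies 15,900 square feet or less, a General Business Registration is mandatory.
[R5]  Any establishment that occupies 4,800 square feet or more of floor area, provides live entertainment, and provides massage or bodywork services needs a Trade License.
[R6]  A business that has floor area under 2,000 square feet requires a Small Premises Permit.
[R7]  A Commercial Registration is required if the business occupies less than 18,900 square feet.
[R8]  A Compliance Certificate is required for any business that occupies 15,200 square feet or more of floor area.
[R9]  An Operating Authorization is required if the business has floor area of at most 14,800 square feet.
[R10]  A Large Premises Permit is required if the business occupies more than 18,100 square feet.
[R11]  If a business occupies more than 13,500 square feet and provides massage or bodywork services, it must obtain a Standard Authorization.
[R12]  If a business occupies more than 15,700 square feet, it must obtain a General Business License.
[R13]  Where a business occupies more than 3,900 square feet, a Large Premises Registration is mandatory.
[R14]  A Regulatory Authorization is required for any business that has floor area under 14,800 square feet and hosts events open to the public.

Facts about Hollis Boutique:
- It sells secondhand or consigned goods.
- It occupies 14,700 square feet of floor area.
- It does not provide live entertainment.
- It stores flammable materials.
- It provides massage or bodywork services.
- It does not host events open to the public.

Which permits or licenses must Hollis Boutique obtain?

Commercial Registration, General Business Registration, Large Premises Registration, Operating Authorization

[R1] does not provide live entertainment → Municipal Authorization not required.
[R2] stores flammable materials; sells secondhand or consigned goods → exempt from Standard Authorization.
[R3] floor area 14,700 square feet < 17,000 square feet; does not provide live entertainment → Compliance Registration not required.
[R4] floor area 14,700 square feet ≤ 15,900 square feet → General Business Registration required.
[R5] floor area 14,700 square feet ≥ 4,800 square feet; does not provide live entertainment; provides massage or bodywork services → Trade License not required.
[R6] floor area 14,700 square feet ≥ 2,000 square feet → Small Premises Permit not required.
[R7] floor area 14,700 square feet < 18,900 square feet → Commercial Registration required.
[R8] floor area 14,700 square feet < 15,200 square feet → Compliance Certificate not required.
[R9] floor area 14,700 square feet ≤ 14,800 square feet → Operating Authorization required.
[R10] floor area 14,700 square feet ≤ 18,100 square feet → Large Premises Permit not required.
[R11] floor area 14,700 square feet > 13,500 square feet; provides massage or bodywork services → Standard Authorization required.
[R12] floor area 14,700 square feet ≤ 15,700 square feet → General Business License not required.
[R13] floor area 14,700 square feet > 3,900 square feet → Large Premises Registration required.
[R14] floor area 14,700 square feet < 14,800 square feet; does not host events open to the public → Regulatory Authorization not required.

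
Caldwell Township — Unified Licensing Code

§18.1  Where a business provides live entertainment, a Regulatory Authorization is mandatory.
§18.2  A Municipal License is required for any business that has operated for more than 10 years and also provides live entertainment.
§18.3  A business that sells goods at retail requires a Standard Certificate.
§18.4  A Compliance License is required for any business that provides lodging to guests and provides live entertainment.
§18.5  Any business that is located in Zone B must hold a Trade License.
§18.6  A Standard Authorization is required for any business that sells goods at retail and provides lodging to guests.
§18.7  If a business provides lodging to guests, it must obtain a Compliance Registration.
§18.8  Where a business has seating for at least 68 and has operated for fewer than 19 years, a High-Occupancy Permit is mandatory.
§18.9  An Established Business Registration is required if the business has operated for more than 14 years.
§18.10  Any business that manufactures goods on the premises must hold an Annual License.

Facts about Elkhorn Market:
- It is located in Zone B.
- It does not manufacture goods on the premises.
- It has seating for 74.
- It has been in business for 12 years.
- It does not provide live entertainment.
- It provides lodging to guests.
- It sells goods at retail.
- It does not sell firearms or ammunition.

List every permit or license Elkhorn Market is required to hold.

§18.1 does not provide live entertainment → Regulatory Authorization not required.
§18.2 years in business 12 > 10; does not provide live entertainment → Municipal License not required.
§18.3 sells goods at retail → Standard Certificate required.
§18.4 provides lodging to guests; does not provide live entertainment → Compliance License not required.
§18.5 is located in Zone B → Trade License required.
§18.6 sells goods at retail; provides lodging to guests → Standard Authorization required.
§18.7 provides lodging to guests → Compliance Registration required.
§18.8 seating 74 ≥ 68; years in business 12 < 19 → High-Occupancy Permit required.
§18.9 years in business 12 ≤ 14 → Established Business Registration not required.
§18.10 does not manufacture goods on the premises → Annual License not required.

Compliance Registration, High-Occupancy Permit, Standard Authorization, Standard Certificate, Trade License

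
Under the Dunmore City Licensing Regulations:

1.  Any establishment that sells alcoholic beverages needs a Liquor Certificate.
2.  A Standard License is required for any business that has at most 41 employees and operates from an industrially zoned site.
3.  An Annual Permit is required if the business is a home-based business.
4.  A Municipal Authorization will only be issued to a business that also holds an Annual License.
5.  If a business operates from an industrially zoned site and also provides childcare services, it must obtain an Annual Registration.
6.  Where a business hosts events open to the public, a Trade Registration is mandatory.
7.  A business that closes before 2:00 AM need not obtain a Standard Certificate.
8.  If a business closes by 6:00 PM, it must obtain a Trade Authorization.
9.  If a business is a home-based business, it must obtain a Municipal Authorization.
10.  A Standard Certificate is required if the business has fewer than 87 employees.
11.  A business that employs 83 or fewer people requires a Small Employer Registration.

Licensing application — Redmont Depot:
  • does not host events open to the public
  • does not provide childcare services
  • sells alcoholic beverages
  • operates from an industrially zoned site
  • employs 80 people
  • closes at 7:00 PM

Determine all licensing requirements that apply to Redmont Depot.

1. sells alcoholic beverages → Liquor Certificate required.
2. employees 80 > 41; operates from an industrially zoned site → Standard License not required.
3. operates from an industrially zoned site (not: is a home-based business) → Annual Permit not required.
4. Municipal Authorization is not required → no effect.
5. operates from an industrially zoned site; does not provide childcare services → Annual Registration not required.
6. does not host events open to the public → Trade Registration not required.
7. closes 7:00 PM, at/before 2:00 AM → exempt from Standard Certificate.
8. closes 7:00 PM, after 6:00 PM → Trade Authorization not required.
9. operates from an industrially zoned site (not: is a home-based business) → Municipal Authorization not required.
10. employees 80 < 87 → Standard Certificate required.
11. employees 80 ≤ 83 → Small Employer Registration required.

Liquor Certificate, Small Employer Registration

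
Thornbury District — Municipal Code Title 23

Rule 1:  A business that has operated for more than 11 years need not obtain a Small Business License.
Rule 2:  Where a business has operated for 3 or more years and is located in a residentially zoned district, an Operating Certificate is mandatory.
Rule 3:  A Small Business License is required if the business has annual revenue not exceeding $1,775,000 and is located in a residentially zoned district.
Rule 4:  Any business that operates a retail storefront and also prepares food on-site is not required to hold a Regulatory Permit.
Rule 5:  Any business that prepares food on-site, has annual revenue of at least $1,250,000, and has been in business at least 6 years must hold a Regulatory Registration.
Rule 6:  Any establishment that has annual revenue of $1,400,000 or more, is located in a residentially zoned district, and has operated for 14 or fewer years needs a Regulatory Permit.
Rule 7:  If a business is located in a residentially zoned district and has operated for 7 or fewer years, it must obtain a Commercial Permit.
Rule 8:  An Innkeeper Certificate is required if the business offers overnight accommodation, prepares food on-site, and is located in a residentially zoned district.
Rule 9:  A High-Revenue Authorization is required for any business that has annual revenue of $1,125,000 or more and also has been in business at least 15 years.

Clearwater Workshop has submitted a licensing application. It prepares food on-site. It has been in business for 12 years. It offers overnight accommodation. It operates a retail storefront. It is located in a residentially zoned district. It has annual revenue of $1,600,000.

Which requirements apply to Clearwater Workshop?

Innkeeper Certificate, Operating Certificate, Regulatory Registration

Rule 1: years in business 12 > 11 → exempt from Small Business License.
Rule 2: years in business 12 ≥ 3; is located in a residentially zoned district → Operating Certificate required.
Rule 3: revenue $1,600,000 ≤ $1,775,000; is located in a residentially zoned district → Small Business License required.
Rule 4: operates a retail storefront; prepares food on-site → exempt from Regulatory Permit.
Rule 5: prepares food on-site; revenue $1,600,000 ≥ $1,250,000; years in business 12 ≥ 6 → Regulatory Registration required.
Rule 6: revenue $1,600,000 ≥ $1,400,000; is located in a residentially zoned district; years in business 12 ≤ 14 → Regulatory Permit required.
Rule 7: is located in a residentially zoned district; years in business 12 > 7 → Commercial Permit not required.
Rule 8: offers overnight accommodation; prepares food on-site; is located in a residentially zoned district → Innkeeper Certificate required.
Rule 9: revenue $1,600,000 ≥ $1,125,000; years in business 12 < 15 → High-Revenue Authorization not required.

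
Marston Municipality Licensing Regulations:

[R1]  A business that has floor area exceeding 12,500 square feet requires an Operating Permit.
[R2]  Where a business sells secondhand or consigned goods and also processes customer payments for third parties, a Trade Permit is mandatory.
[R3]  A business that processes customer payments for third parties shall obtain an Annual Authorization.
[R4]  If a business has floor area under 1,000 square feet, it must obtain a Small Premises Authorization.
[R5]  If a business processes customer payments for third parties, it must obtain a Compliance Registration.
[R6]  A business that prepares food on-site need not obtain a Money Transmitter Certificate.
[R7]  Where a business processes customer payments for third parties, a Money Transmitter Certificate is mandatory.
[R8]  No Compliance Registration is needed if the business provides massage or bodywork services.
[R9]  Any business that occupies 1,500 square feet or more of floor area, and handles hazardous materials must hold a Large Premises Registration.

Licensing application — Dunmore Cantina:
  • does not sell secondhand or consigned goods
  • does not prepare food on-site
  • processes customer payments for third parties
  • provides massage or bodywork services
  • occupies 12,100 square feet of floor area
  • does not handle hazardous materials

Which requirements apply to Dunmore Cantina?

Annual Authorization, Money Transmitter Certificate

[R1] floor area 12,100 square feet ≤ 12,500 square feet → Operating Permit not required.
[R2] does not sell secondhand or consigned goods; processes customer payments for third parties → Trade Permit not required.
[R3] processes customer payments for third parties → Annual Authorization required.
[R4] floor area 12,100 square feet ≥ 1,000 square feet → Small Premises Authorization not required.
[R5] processes customer payments for third parties → Compliance Registration required.
[R6] does not prepare food on-site → Money Transmitter Certificate exemption does not apply.
[R7] processes customer payments for third parties → Money Transmitter Certificate required.
[R8] provides massage or bodywork services → exempt from Compliance Registration.
[R9] floor area 12,100 square feet ≥ 1,500 square feet; does not handle hazardous materials → Large Premises Registration not required.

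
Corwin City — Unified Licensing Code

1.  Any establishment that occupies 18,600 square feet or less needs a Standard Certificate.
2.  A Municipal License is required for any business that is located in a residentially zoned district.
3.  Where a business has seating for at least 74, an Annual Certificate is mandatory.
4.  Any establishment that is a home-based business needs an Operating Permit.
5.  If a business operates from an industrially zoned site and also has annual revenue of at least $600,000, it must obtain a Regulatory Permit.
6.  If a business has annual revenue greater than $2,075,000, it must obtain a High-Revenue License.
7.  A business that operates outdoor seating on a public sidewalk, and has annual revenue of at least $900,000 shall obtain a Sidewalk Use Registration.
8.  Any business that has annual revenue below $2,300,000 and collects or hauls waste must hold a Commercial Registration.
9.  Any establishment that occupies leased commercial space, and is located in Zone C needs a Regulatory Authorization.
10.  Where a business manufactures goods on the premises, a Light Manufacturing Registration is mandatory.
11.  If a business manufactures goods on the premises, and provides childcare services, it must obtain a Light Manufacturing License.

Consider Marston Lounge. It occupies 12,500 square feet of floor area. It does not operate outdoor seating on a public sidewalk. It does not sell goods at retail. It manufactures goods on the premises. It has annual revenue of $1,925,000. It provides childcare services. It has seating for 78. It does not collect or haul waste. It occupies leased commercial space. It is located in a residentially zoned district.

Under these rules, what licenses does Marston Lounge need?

1. floor area 12,500 square feet ≤ 18,600 square feet → Standard Certificate required.
2. is located in a residentially zoned district → Municipal License required.
3. seating 78 ≥ 74 → Annual Certificate required.
4. occupies leased commercial space (not: is a home-based business) → Operating Permit not required.
5. occupies leased commercial space (not: operates from an industrially zoned site); revenue $1,925,000 ≥ $600,000 → Regulatory Permit not required.
6. revenue $1,925,000 ≤ $2,075,000 → High-Revenue License not required.
7. does not operate outdoor seating on a public sidewalk; revenue $1,925,000 ≥ $900,000 → Sidewalk Use Registration not required.
8. revenue $1,925,000 < $2,300,000; does not collect or haul waste → Commercial Registration not required.
9. occupies leased commercial space; is located in a residentially zoned district (not: is located in Zone C) → Regulatory Authorization not required.
10. manufactures goods on the premises → Light Manufacturing Registration required.
11. manufactures goods on the premises; provides childcare services → Light Manufacturing License required.

Annual Certificate, Light Manufacturing License, Light Manufacturing Registration, Municipal License, Standard Certificate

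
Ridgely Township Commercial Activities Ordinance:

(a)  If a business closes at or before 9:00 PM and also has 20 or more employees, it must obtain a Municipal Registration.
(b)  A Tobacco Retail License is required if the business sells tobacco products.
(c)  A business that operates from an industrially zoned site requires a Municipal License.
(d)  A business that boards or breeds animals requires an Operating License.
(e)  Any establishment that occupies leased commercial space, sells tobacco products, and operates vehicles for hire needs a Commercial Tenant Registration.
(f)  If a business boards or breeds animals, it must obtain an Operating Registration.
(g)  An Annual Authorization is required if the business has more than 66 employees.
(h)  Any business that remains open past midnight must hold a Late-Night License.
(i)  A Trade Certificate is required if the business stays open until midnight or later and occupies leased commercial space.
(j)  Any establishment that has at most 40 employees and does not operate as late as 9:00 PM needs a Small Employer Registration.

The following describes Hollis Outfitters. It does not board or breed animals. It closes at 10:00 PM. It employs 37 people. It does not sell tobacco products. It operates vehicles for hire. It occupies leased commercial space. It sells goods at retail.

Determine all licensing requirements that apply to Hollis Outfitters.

(a) closes 10:00 PM, after 9:00 PM; employees 37 ≥ 20 → Municipal Registration not required.
(b) does not sell tobacco products → Tobacco Retail License not required.
(c) occupies leased commercial space (not: operates from an industrially zoned site) → Municipal License not required.
(d) does not board or breed animals → Operating License not required.
(e) occupies leased commercial space; does not sell tobacco products; operates vehicles for hire → Commercial Tenant Registration not required.
(f) does not board or breed animals → Operating Registration not required.
(g) employees 37 ≤ 66 → Annual Authorization not required.
(h) closes 10:00 PM, at/before midnight → Late-Night License not required.
(i) closes 10:00 PM, at/before midnight; occupies leased commercial space → Trade Certificate not required.
(j) employees 37 ≤ 40; closes 10:00 PM, after 9:00 PM → Small Employer Registration not required.

None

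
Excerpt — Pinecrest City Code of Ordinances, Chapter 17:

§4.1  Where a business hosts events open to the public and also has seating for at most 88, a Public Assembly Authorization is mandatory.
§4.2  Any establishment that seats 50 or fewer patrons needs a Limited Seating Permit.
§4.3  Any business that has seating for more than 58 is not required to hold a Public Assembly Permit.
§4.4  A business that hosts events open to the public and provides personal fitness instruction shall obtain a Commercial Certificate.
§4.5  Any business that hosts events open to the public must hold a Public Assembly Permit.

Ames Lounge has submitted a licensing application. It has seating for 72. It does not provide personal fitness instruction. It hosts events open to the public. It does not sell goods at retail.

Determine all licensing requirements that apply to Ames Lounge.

§4.1 hosts events open to the public; seating 72 ≤ 88 → Public Assembly Authorization required.
§4.2 seating 72 > 50 → Limited Seating Permit not required.
§4.3 seating 72 > 58 → exempt from Public Assembly Permit.
§4.4 hosts events open to the public; does not provide personal fitness instruction → Commercial Certificate not required.
§4.5 hosts events open to the public → Public Assembly Permit required.

Public Assembly Authorization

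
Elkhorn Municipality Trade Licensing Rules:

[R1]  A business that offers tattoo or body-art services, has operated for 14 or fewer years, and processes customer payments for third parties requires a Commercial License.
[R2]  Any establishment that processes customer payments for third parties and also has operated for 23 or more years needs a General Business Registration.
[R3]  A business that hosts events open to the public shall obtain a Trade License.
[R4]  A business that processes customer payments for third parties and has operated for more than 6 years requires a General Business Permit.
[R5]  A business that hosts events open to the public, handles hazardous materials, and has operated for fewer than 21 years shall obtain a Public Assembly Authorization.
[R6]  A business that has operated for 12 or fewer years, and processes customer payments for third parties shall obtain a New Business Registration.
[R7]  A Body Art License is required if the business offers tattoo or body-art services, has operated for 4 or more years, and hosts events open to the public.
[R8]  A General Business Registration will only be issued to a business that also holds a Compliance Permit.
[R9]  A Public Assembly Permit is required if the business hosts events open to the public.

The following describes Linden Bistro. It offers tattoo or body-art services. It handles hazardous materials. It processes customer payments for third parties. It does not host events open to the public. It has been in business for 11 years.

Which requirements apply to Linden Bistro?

[R1] offers tattoo or body-art services; years in business 11 ≤ 14; processes customer payments for third parties → Commercial License required.
[R2] processes customer payments for third parties; years in business 11 < 23 → General Business Registration not required.
[R3] does not host events open to the public → Trade License not required.
[R4] processes customer payments for third parties; years in business 11 > 6 → General Business Permit required.
[R5] does not host events open to the public; handles hazardous materials; years in business 11 < 21 → Public Assembly Authorization not required.
[R6] years in business 11 ≤ 12; processes customer payments for third parties → New Business Registration required.
[R7] offers tattoo or body-art services; years in business 11 ≥ 4; does not host events open to the public → Body Art License not required.
[R8] General Business Registration is not required → no effect.
[R9] does not host events open to the public → Public Assembly Permit not required.

Commercial License, General Business Permit, New Business Registration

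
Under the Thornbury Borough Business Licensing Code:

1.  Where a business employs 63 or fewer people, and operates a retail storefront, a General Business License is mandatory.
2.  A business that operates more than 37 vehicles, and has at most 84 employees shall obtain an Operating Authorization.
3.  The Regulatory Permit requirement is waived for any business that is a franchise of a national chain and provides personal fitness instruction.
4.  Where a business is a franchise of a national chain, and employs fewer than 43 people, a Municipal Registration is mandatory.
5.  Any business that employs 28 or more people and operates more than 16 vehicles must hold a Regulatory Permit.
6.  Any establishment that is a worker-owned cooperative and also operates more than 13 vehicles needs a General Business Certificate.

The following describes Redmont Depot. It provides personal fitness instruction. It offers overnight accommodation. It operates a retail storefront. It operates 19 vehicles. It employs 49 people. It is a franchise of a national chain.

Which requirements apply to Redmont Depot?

1. employees 49 ≤ 63; operates a retail storefront → General Business License required.
2. vehicles 19 ≤ 37; employees 49 ≤ 84 → Operating Authorization not required.
3. is a franchise of a national chain; provides personal fitness instruction → exempt from Regulatory Permit.
4. is a franchise of a national chain; employees 49 ≥ 43 → Municipal Registration not required.
5. employees 49 ≥ 28; vehicles 19 > 16 → Regulatory Permit required.
6. is a franchise of a national chain (not: is a worker-owned cooperative); vehicles 19 > 13 → General Business Certificate not required.

General Business License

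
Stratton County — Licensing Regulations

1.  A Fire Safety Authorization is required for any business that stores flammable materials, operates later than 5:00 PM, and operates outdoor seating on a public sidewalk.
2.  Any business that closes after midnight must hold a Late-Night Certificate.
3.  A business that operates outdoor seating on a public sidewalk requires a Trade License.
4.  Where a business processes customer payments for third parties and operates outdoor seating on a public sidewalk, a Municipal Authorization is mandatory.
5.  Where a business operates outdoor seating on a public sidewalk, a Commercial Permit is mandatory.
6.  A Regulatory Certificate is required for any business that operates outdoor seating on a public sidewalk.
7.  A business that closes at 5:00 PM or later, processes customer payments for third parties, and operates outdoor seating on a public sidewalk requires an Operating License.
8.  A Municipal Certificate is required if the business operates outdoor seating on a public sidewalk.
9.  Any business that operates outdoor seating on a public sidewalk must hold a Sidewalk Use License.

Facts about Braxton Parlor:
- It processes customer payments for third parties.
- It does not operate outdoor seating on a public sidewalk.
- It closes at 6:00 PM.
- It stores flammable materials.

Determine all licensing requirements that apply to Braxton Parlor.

None

1. stores flammable materials; closes 6:00 PM, after 5:00 PM; does not operate outdoor seating on a public sidewalk → Fire Safety Authorization not required.
2. closes 6:00 PM, at/before midnight → Late-Night Certificate not required.
3. does not operate outdoor seating on a public sidewalk → Trade License not required.
4. processes customer payments for third parties; does not operate outdoor seating on a public sidewalk → Municipal Authorization not required.
5. does not operate outdoor seating on a public sidewalk → Commercial Permit not required.
6. does not operate outdoor seating on a public sidewalk → Regulatory Certificate not required.
7. closes 6:00 PM, after 5:00 PM; processes customer payments for third parties; does not operate outdoor seating on a public sidewalk → Operating License not required.
8. does not operate outdoor seating on a public sidewalk → Municipal Certificate not required.
9. does not operate outdoor seating on a public sidewalk → Sidewalk Use License not required.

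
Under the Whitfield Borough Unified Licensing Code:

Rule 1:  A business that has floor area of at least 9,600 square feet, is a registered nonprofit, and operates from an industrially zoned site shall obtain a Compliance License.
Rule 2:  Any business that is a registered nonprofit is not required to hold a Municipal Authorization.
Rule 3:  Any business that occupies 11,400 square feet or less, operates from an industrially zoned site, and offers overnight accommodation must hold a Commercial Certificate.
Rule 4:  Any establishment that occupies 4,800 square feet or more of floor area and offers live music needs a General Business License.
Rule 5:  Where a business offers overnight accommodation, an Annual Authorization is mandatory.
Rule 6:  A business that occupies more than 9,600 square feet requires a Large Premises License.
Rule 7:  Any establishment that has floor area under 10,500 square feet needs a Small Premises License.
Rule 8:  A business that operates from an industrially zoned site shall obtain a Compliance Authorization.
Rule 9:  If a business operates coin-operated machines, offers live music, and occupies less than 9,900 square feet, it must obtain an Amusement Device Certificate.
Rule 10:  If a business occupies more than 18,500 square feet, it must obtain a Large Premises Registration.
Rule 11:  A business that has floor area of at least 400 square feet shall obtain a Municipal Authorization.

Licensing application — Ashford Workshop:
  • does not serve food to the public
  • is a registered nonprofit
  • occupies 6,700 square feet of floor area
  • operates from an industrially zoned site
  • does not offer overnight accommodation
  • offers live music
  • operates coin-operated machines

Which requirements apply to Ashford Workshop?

Amusement Device Certificate, Compliance Authorization, General Business License, Small Premises License

Rule 1: floor area 6,700 square feet < 9,600 square feet; is a registered nonprofit; operates from an industrially zoned site → Compliance License not required.
Rule 2: is a registered nonprofit → exempt from Municipal Authorization.
Rule 3: floor area 6,700 square feet ≤ 11,400 square feet; operates from an industrially zoned site; does not offer overnight accommodation → Commercial Certificate not required.
Rule 4: floor area 6,700 square feet ≥ 4,800 square feet; offers live music → General Business License required.
Rule 5: does not offer overnight accommodation → Annual Authorization not required.
Rule 6: floor area 6,700 square feet ≤ 9,600 square feet → Large Premises License not required.
Rule 7: floor area 6,700 square feet < 10,500 square feet → Small Premises License required.
Rule 8: operates from an industrially zoned site → Compliance Authorization required.
Rule 9: operates coin-operated machines; offers live music; floor area 6,700 square feet < 9,900 square feet → Amusement Device Certificate required.
Rule 10: floor area 6,700 square feet ≤ 18,500 square feet → Large Premises Registration not required.
Rule 11: floor area 6,700 square feet ≥ 400 square feet → Municipal Authorization required.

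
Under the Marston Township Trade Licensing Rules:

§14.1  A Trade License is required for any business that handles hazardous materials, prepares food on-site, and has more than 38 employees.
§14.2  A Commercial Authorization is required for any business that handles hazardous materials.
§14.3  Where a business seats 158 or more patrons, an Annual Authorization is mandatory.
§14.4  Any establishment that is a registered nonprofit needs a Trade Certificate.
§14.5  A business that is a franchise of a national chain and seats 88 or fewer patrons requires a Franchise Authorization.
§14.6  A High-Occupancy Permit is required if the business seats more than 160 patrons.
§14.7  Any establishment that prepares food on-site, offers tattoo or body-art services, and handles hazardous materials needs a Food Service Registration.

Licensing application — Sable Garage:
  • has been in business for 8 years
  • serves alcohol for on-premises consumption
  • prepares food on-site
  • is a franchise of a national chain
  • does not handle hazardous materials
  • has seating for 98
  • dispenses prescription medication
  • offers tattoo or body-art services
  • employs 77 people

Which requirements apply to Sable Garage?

§14.1 does not handle hazardous materials; prepares food on-site; employees 77 > 38 → Trade License not required.
§14.2 does not handle hazardous materials → Commercial Authorization not required.
§14.3 seating 98 < 158 → Annual Authorization not required.
§14.4 is a franchise of a national chain (not: is a registered nonprofit) → Trade Certificate not required.
§14.5 is a franchise of a national chain; seating 98 > 88 → Franchise Authorization not required.
§14.6 seating 98 ≤ 160 → High-Occupancy Permit not required.
§14.7 prepares food on-site; offers tattoo or body-art services; does not handle hazardous materials → Food Service Registration not required.

None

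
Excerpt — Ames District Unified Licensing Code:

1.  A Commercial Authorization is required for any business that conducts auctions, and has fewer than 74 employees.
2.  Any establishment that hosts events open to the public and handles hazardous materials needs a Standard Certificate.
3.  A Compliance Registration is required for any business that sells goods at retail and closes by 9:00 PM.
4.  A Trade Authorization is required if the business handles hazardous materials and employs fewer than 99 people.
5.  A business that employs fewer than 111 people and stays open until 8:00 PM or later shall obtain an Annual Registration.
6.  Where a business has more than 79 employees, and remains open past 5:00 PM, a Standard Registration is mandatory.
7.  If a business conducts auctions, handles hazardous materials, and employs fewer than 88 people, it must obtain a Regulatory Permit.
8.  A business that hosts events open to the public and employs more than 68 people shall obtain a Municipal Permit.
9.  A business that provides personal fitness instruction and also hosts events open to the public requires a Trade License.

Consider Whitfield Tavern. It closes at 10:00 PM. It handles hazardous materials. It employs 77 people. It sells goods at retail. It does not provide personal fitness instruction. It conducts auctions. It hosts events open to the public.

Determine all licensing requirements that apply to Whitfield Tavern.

Annual Registration, Municipal Permit, Regulatory Permit, Standard Certificate, Trade Authorization

1. conducts auctions; employees 77 ≥ 74 → Commercial Authorization not required.
2. hosts events open to the public; handles hazardous materials → Standard Certificate required.
3. sells goods at retail; closes 10:00 PM, after 9:00 PM → Compliance Registration not required.
4. handles hazardous materials; employees 77 < 99 → Trade Authorization required.
5. employees 77 < 111; closes 10:00 PM, after 8:00 PM → Annual Registration required.
6. employees 77 ≤ 79; closes 10:00 PM, after 5:00 PM → Standard Registration not required.
7. conducts auctions; handles hazardous materials; employees 77 < 88 → Regulatory Permit required.
8. hosts events open to the public; employees 77 > 68 → Municipal Permit required.
9. does not provide personal fitness instruction; hosts events open to the public → Trade License not required.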